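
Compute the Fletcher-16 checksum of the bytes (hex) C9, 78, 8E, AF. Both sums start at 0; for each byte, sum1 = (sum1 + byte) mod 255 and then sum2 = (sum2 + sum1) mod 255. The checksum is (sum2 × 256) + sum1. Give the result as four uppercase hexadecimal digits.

5D80

Running sums (mod 255):
  after byte 0 (C9): sum1=201, sum2=201
  after byte 1 (78): sum1=66, sum2=12
  after byte 2 (8E): sum1=208, sum2=220
  after byte 3 (AF): sum1=128, sum2=93
Checksum = sum2·256 + sum1 = 93·256 + 128 = 23936 = 0x5D80.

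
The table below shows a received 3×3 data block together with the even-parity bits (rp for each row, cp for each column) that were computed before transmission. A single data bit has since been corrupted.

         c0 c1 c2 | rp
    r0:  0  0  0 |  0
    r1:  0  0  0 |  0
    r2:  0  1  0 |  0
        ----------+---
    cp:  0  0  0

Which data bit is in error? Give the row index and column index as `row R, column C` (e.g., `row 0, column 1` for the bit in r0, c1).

row 2, column 1

Recompute each row's even parity and compare to rp:
  r0: data parity 0, sent rp 0 → ok
  r1: data parity 0, sent rp 0 → ok
  r2: data parity 1, sent rp 0 → mismatch
Recompute each column's even parity and compare to cp:
  c0: data parity 0, sent cp 0 → ok
  c1: data parity 1, sent cp 0 → mismatch
  c2: data parity 0, sent cp 0 → ok
Exactly one row (r2) and one column (c1) fail → the flipped bit is at their intersection.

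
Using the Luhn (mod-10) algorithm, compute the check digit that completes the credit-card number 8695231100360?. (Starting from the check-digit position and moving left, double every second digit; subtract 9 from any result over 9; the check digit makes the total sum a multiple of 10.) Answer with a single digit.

1

Partial digits right→left: 0 6 3 0 0 1 1 3 2 5 9 6 8
Double every second digit counting from the check-digit position (so the 1st, 3rd, 5th, ... of the partial from the right).
  doubled (with −9 where >9): 0 6 0 2 4 9 7 → sum 28
  kept as-is: 6 0 1 3 5 6 → sum 21
Total = 28 + 21 = 49.
Check digit = (10 − (49 mod 10)) mod 10 = 1.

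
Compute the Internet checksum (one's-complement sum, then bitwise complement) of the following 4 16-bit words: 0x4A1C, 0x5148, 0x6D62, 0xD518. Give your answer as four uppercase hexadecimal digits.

2220

One's-complement addition (fold any carry out of bit 15 back into bit 0):
  0x4A1C + 0x5148 = 0x09B64
  0x9B64 + 0x6D62 = 0x108C6 → wrap carry → 0x08C7
  0x08C7 + 0xD518 = 0x0DDDF
One's-complement sum = 0xDDDF.
Checksum = ~0xDDDF & 0xFFFF = 0x2220.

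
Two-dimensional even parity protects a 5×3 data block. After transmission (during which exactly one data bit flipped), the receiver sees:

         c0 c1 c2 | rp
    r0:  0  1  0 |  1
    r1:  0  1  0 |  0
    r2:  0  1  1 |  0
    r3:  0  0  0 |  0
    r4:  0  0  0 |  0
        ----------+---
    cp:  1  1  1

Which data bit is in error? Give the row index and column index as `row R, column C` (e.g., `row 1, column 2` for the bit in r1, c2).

row 1, column 0

Recompute each row's even parity and compare to rp:
  r0: data parity 1, sent rp 1 → ok
  r1: data parity 1, sent rp 0 → mismatch
  r2: data parity 0, sent rp 0 → ok
  r3: data parity 0, sent rp 0 → ok
  r4: data parity 0, sent rp 0 → ok
Recompute each column's even parity and compare to cp:
  c0: data parity 0, sent cp 1 → mismatch
  c1: data parity 1, sent cp 1 → ok
  c2: data parity 1, sent cp 1 → ok
Exactly one row (r1) and one column (c0) fail → the flipped bit is at their intersection.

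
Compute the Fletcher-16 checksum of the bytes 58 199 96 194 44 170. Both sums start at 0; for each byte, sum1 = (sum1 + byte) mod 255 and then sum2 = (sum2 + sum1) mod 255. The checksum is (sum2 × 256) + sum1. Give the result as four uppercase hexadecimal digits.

Running sums (mod 255):
  after byte 0 (58): sum1=58, sum2=58
  after byte 1 (199): sum1=2, sum2=60
  after byte 2 (96): sum1=98, sum2=158
  after byte 3 (194): sum1=37, sum2=195
  after byte 4 (44): sum1=81, sum2=21
  after byte 5 (170): sum1=251, sum2=17
Checksum = sum2·256 + sum1 = 17·256 + 251 = 4603 = 0x11FB.

11FB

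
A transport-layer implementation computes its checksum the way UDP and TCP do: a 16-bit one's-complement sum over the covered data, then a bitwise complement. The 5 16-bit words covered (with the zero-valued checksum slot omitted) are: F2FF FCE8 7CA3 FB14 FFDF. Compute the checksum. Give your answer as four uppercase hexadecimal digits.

One's-complement addition (fold any carry out of bit 15 back into bit 0):
  0xF2FF + 0xFCE8 = 0x1EFE7 → wrap carry → 0xEFE8
  0xEFE8 + 0x7CA3 = 0x16C8B → wrap carry → 0x6C8C
  0x6C8C + 0xFB14 = 0x167A0 → wrap carry → 0x67A1
  0x67A1 + 0xFFDF = 0x16780 → wrap carry → 0x6781
One's-complement sum = 0x6781.
Checksum = ~0x6781 & 0xFFFF = 0x987E.

987E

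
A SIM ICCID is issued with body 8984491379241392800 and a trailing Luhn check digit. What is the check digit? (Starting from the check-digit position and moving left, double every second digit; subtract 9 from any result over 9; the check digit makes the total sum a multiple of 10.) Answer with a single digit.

Partial digits right→left: 0 0 8 2 9 3 1 4 2 9 7 3 1 9 4 4 8 9 8
Double every second digit counting from the check-digit position (so the 1st, 3rd, 5th, ... of the partial from the right).
  doubled (with −9 where >9): 0 7 9 2 4 5 2 8 7 7 → sum 51
  kept as-is: 0 2 3 4 9 3 9 4 9 → sum 43
Total = 51 + 43 = 94.
Check digit = (10 − (94 mod 10)) mod 10 = 6.

6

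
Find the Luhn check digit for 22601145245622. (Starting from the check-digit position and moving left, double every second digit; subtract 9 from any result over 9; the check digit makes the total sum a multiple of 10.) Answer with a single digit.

6

Partial digits right→left: 2 2 6 5 4 2 5 4 1 1 0 6 2 2
Double every second digit counting from the check-digit position (so the 1st, 3rd, 5th, ... of the partial from the right).
  doubled (with −9 where >9): 4 3 8 1 2 0 4 → sum 22
  kept as-is: 2 5 2 4 1 6 2 → sum 22
Total = 22 + 22 = 44.
Check digit = (10 − (44 mod 10)) mod 10 = 6.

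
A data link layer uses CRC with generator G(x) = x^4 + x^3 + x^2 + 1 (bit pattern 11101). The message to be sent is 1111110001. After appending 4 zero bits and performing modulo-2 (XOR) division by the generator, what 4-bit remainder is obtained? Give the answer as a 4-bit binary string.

Append 4 zeros: 11111100010000. Divide by 11101 (XOR where the leading bit is 1):
  pos 0: 11111 XOR 11101 = 00010
  pos 3: 10100 XOR 11101 = 01001
  pos 4: 10010 XOR 11101 = 01111
  pos 5: 11111 XOR 11101 = 00010
  pos 8: 10000 XOR 11101 = 01101
  pos 9: 11010 XOR 11101 = 00111
Remainder (last 4 bits) = 0111. This is the CRC / FCS.

0111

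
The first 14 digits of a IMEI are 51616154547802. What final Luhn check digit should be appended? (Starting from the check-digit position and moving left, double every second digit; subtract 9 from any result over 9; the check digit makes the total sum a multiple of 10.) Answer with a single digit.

3

Partial digits right→left: 2 0 8 7 4 5 4 5 1 6 1 6 1 5
Double every second digit counting from the check-digit position (so the 1st, 3rd, 5th, ... of the partial from the right).
  doubled (with −9 where >9): 4 7 8 8 2 2 2 → sum 33
  kept as-is: 0 7 5 5 6 6 5 → sum 34
Total = 33 + 34 = 67.
Check digit = (10 − (67 mod 10)) mod 10 = 3.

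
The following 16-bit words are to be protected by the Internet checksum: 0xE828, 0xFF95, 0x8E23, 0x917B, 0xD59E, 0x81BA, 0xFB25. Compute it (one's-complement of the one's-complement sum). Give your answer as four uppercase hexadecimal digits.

A622

One's-complement addition (fold any carry out of bit 15 back into bit 0):
  0xE828 + 0xFF95 = 0x1E7BD → wrap carry → 0xE7BE
  0xE7BE + 0x8E23 = 0x175E1 → wrap carry → 0x75E2
  0x75E2 + 0x917B = 0x1075D → wrap carry → 0x075E
  0x075E + 0xD59E = 0x0DCFC
  0xDCFC + 0x81BA = 0x15EB6 → wrap carry → 0x5EB7
  0x5EB7 + 0xFB25 = 0x159DC → wrap carry → 0x59DD
One's-complement sum = 0x59DD.
Checksum = ~0x59DD & 0xFFFF = 0xA622.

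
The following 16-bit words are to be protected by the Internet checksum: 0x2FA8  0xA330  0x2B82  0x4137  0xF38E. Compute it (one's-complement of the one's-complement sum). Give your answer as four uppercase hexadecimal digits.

CCDE

One's-complement addition (fold any carry out of bit 15 back into bit 0):
  0x2FA8 + 0xA330 = 0x0D2D8
  0xD2D8 + 0x2B82 = 0x0FE5A
  0xFE5A + 0x4137 = 0x13F91 → wrap carry → 0x3F92
  0x3F92 + 0xF38E = 0x13320 → wrap carry → 0x3321
One's-complement sum = 0x3321.
Checksum = ~0x3321 & 0xFFFF = 0xCCDE.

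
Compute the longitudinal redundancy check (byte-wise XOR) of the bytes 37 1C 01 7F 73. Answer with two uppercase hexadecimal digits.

XOR the bytes together:
  start with 0x37
  0x37 ⊕ 0x1C = 0x2B
  0x2B ⊕ 0x01 = 0x2A
  0x2A ⊕ 0x7F = 0x55
  0x55 ⊕ 0x73 = 0x26

26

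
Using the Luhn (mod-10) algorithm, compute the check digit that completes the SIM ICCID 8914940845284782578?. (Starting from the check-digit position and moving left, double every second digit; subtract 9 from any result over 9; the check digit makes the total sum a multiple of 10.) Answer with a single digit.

3

Partial digits right→left: 8 7 5 2 8 7 4 8 2 5 4 8 0 4 9 4 1 9 8
Double every second digit counting from the check-digit position (so the 1st, 3rd, 5th, ... of the partial from the right).
  doubled (with −9 where >9): 7 1 7 8 4 8 0 9 2 7 → sum 53
  kept as-is: 7 2 7 8 5 8 4 4 9 → sum 54
Total = 53 + 54 = 107.
Check digit = (10 − (107 mod 10)) mod 10 = 3.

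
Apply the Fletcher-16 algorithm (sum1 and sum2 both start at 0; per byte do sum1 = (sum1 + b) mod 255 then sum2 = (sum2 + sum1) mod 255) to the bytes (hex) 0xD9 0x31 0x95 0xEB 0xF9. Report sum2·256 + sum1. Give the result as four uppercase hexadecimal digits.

Running sums (mod 255):
  after byte 0 (0xD9): sum1=217, sum2=217
  after byte 1 (0x31): sum1=11, sum2=228
  after byte 2 (0x95): sum1=160, sum2=133
  after byte 3 (0xEB): sum1=140, sum2=18
  after byte 4 (0xF9): sum1=134, sum2=152
Checksum = sum2·256 + sum1 = 152·256 + 134 = 39046 = 0x9886.

9886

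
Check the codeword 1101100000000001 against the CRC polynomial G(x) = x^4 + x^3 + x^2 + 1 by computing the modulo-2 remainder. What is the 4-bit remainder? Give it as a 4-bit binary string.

Modulo-2 division of 1101100000000001 by 11101:
  pos 0: 11011 XOR 11101 = 00110
  pos 2: 11000 XOR 11101 = 00101
  pos 4: 10100 XOR 11101 = 01001
  pos 5: 10010 XOR 11101 = 01111
  pos 6: 11110 XOR 11101 = 00011
  pos 9: 11000 XOR 11101 = 00101
  pos 11: 10101 XOR 11101 = 01000
Remainder = 1000 (nonzero — an error is detected).

1000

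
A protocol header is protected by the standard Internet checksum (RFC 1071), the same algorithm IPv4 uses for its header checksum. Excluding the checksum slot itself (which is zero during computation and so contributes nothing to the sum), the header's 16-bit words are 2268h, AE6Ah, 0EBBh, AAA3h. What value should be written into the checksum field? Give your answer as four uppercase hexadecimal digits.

75CE

One's-complement addition (fold any carry out of bit 15 back into bit 0):
  0x2268 + 0xAE6A = 0x0D0D2
  0xD0D2 + 0x0EBB = 0x0DF8D
  0xDF8D + 0xAAA3 = 0x18A30 → wrap carry → 0x8A31
One's-complement sum = 0x8A31.
Checksum = ~0x8A31 & 0xFFFF = 0x75CE.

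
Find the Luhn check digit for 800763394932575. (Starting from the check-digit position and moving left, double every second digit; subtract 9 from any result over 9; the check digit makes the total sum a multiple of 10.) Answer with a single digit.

Partial digits right→left: 5 7 5 2 3 9 4 9 3 3 6 7 0 0 8
Double every second digit counting from the check-digit position (so the 1st, 3rd, 5th, ... of the partial from the right).
  doubled (with −9 where >9): 1 1 6 8 6 3 0 7 → sum 32
  kept as-is: 7 2 9 9 3 7 0 → sum 37
Total = 32 + 37 = 69.
Check digit = (10 − (69 mod 10)) mod 10 = 1.

1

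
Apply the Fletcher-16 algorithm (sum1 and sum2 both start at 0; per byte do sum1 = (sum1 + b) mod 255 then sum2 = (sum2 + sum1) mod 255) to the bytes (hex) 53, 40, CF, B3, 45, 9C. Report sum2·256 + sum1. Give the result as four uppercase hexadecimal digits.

Running sums (mod 255):
  after byte 0 (53): sum1=83, sum2=83
  after byte 1 (40): sum1=147, sum2=230
  after byte 2 (CF): sum1=99, sum2=74
  after byte 3 (B3): sum1=23, sum2=97
  after byte 4 (45): sum1=92, sum2=189
  after byte 5 (9C): sum1=248, sum2=182
Checksum = sum2·256 + sum1 = 182·256 + 248 = 46840 = 0xB6F8.

B6F8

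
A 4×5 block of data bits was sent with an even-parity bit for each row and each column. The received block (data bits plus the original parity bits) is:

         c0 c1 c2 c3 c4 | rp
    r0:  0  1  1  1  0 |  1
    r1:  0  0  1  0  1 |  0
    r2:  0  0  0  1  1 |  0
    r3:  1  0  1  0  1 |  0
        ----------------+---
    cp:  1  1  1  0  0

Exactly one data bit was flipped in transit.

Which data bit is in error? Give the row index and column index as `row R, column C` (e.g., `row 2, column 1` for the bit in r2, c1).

Recompute each row's even parity and compare to rp:
  r0: data parity 1, sent rp 1 → ok
  r1: data parity 0, sent rp 0 → ok
  r2: data parity 0, sent rp 0 → ok
  r3: data parity 1, sent rp 0 → mismatch
Recompute each column's even parity and compare to cp:
  c0: data parity 1, sent cp 1 → ok
  c1: data parity 1, sent cp 1 → ok
  c2: data parity 1, sent cp 1 → ok
  c3: data parity 0, sent cp 0 → ok
  c4: data parity 1, sent cp 0 → mismatch
Exactly one row (r3) and one column (c4) fail → the flipped bit is at their intersection.

row 3, column 4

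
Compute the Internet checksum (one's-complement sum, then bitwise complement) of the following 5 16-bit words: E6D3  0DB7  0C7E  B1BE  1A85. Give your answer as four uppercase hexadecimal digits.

32B3

One's-complement addition (fold any carry out of bit 15 back into bit 0):
  0xE6D3 + 0x0DB7 = 0x0F48A
  0xF48A + 0x0C7E = 0x10108 → wrap carry → 0x0109
  0x0109 + 0xB1BE = 0x0B2C7
  0xB2C7 + 0x1A85 = 0x0CD4C
One's-complement sum = 0xCD4C.
Checksum = ~0xCD4C & 0xFFFF = 0x32B3.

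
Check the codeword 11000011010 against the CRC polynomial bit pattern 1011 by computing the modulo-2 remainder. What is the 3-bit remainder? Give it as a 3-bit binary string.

000

Modulo-2 division of 11000011010 by 1011:
  pos 0: 1100 XOR 1011 = 0111
  pos 1: 1110 XOR 1011 = 0101
  pos 2: 1010 XOR 1011 = 0001
  pos 5: 1110 XOR 1011 = 0101
  pos 6: 1011 XOR 1011 = 0000
Remainder = 000 (zero — the frame passes the CRC check).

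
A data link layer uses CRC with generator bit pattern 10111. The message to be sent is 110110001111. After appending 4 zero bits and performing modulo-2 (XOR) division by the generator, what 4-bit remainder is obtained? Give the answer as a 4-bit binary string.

Append 4 zeros: 1101100011110000. Divide by 10111 (XOR where the leading bit is 1):
  pos 0: 11011 XOR 10111 = 01100
  pos 1: 11000 XOR 10111 = 01111
  pos 2: 11110 XOR 10111 = 01001
  pos 3: 10010 XOR 10111 = 00101
  pos 5: 10111 XOR 10111 = 00000
  pos 10: 11000 XOR 10111 = 01111
  pos 11: 11110 XOR 10111 = 01001
Remainder (last 4 bits) = 1001. This is the CRC / FCS.

1001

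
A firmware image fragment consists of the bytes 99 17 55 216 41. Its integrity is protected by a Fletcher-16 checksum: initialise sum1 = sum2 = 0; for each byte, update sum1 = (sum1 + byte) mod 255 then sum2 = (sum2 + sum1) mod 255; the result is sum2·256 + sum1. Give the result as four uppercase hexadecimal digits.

Running sums (mod 255):
  after byte 0 (99): sum1=99, sum2=99
  after byte 1 (17): sum1=116, sum2=215
  after byte 2 (55): sum1=171, sum2=131
  after byte 3 (216): sum1=132, sum2=8
  after byte 4 (41): sum1=173, sum2=181
Checksum = sum2·256 + sum1 = 181·256 + 173 = 46509 = 0xB5AD.

B5AD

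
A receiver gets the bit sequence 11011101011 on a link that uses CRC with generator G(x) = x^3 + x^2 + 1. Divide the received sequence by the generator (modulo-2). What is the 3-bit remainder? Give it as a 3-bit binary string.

011

Modulo-2 division of 11011101011 by 1101:
  pos 0: 1101 XOR 1101 = 0000
  pos 4: 1101 XOR 1101 = 0000
Remainder = 011 (nonzero — an error is detected).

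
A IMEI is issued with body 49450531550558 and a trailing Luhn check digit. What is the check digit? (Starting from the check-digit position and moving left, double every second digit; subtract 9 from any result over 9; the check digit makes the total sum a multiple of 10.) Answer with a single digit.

7

Partial digits right→left: 8 5 5 0 5 5 1 3 5 0 5 4 9 4
Double every second digit counting from the check-digit position (so the 1st, 3rd, 5th, ... of the partial from the right).
  doubled (with −9 where >9): 7 1 1 2 1 1 9 → sum 22
  kept as-is: 5 0 5 3 0 4 4 → sum 21
Total = 22 + 21 = 43.
Check digit = (10 − (43 mod 10)) mod 10 = 7.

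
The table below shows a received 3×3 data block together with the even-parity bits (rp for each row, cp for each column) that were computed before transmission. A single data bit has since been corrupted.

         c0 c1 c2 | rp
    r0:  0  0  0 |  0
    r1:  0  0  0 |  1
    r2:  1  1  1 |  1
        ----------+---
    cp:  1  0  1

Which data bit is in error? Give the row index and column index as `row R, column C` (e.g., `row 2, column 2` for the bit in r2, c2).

row 1, column 1

Recompute each row's even parity and compare to rp:
  r0: data parity 0, sent rp 0 → ok
  r1: data parity 0, sent rp 1 → mismatch
  r2: data parity 1, sent rp 1 → ok
Recompute each column's even parity and compare to cp:
  c0: data parity 1, sent cp 1 → ok
  c1: data parity 1, sent cp 0 → mismatch
  c2: data parity 1, sent cp 1 → ok
Exactly one row (r1) and one column (c1) fail → the flipped bit is at their intersection.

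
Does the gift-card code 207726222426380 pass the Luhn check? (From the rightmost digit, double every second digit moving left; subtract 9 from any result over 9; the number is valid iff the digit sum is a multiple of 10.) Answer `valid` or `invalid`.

From the right, keep odd positions and double even positions (subtract 9 from any doubled value over 9):
  doubled (positions 2,4,...): 7 3 8 4 3 5 0 → sum 30
  kept (positions 1,3,...): 0 3 2 2 2 2 7 2 → sum 20
Total = 50.
50 mod 10 = 0, so the number is valid.

valid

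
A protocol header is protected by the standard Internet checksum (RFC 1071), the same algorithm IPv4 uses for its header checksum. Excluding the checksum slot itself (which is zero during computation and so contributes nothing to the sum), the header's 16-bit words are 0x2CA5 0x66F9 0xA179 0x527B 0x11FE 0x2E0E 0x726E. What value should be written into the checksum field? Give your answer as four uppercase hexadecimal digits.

C5F1

One's-complement addition (fold any carry out of bit 15 back into bit 0):
  0x2CA5 + 0x66F9 = 0x0939E
  0x939E + 0xA179 = 0x13517 → wrap carry → 0x3518
  0x3518 + 0x527B = 0x08793
  0x8793 + 0x11FE = 0x09991
  0x9991 + 0x2E0E = 0x0C79F
  0xC79F + 0x726E = 0x13A0D → wrap carry → 0x3A0E
One's-complement sum = 0x3A0E.
Checksum = ~0x3A0E & 0xFFFF = 0xC5F1.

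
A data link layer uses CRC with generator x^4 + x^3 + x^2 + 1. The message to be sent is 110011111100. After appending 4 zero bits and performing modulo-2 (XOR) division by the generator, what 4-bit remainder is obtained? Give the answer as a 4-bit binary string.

1111

Append 4 zeros: 1100111111000000. Divide by 11101 (XOR where the leading bit is 1):
  pos 0: 11001 XOR 11101 = 00100
  pos 2: 10011 XOR 11101 = 01110
  pos 3: 11101 XOR 11101 = 00000
  pos 8: 11000 XOR 11101 = 00101
  pos 10: 10100 XOR 11101 = 01001
  pos 11: 10010 XOR 11101 = 01111
Remainder (last 4 bits) = 1111. This is the CRC / FCS.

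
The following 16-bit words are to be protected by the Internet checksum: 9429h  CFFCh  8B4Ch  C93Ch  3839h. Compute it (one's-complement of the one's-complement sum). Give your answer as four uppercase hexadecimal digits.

One's-complement addition (fold any carry out of bit 15 back into bit 0):
  0x9429 + 0xCFFC = 0x16425 → wrap carry → 0x6426
  0x6426 + 0x8B4C = 0x0EF72
  0xEF72 + 0xC93C = 0x1B8AE → wrap carry → 0xB8AF
  0xB8AF + 0x3839 = 0x0F0E8
One's-complement sum = 0xF0E8.
Checksum = ~0xF0E8 & 0xFFFF = 0x0F17.

0F17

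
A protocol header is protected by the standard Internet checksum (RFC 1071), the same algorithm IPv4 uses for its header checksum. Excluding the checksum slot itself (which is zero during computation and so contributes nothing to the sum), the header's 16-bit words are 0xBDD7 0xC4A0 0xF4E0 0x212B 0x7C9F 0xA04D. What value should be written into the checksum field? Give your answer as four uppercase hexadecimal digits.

4A8E

One's-complement addition (fold any carry out of bit 15 back into bit 0):
  0xBDD7 + 0xC4A0 = 0x18277 → wrap carry → 0x8278
  0x8278 + 0xF4E0 = 0x17758 → wrap carry → 0x7759
  0x7759 + 0x212B = 0x09884
  0x9884 + 0x7C9F = 0x11523 → wrap carry → 0x1524
  0x1524 + 0xA04D = 0x0B571
One's-complement sum = 0xB571.
Checksum = ~0xB571 & 0xFFFF = 0x4A8E.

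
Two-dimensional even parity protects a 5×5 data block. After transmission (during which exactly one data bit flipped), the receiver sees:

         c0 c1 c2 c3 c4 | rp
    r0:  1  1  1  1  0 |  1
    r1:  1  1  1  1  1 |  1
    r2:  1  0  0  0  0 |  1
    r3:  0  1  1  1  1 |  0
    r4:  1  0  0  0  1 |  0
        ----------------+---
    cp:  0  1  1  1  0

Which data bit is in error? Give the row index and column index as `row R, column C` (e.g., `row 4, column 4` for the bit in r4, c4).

row 0, column 4

Recompute each row's even parity and compare to rp:
  r0: data parity 0, sent rp 1 → mismatch
  r1: data parity 1, sent rp 1 → ok
  r2: data parity 1, sent rp 1 → ok
  r3: data parity 0, sent rp 0 → ok
  r4: data parity 0, sent rp 0 → ok
Recompute each column's even parity and compare to cp:
  c0: data parity 0, sent cp 0 → ok
  c1: data parity 1, sent cp 1 → ok
  c2: data parity 1, sent cp 1 → ok
  c3: data parity 1, sent cp 1 → ok
  c4: data parity 1, sent cp 0 → mismatch
Exactly one row (r0) and one column (c4) fail → the flipped bit is at their intersection.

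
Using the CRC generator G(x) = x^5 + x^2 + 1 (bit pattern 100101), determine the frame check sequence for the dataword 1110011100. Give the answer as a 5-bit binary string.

01100

Append 5 zeros: 111001110000000. Divide by 100101 (XOR where the leading bit is 1):
  pos 0: 111001 XOR 100101 = 011100
  pos 1: 111001 XOR 100101 = 011100
  pos 2: 111001 XOR 100101 = 011100
  pos 3: 111000 XOR 100101 = 011101
  pos 4: 111010 XOR 100101 = 011111
  pos 5: 111110 XOR 100101 = 011011
  pos 6: 110110 XOR 100101 = 010011
  pos 7: 100110 XOR 100101 = 000011
Remainder (last 5 bits) = 01100. This is the CRC / FCS.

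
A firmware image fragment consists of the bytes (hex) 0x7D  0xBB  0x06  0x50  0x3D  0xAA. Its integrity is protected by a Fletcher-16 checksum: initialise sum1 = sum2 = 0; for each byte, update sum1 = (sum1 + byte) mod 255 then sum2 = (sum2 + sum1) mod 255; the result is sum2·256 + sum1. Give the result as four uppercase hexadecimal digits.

C977

Running sums (mod 255):
  after byte 0 (0x7D): sum1=125, sum2=125
  after byte 1 (0xBB): sum1=57, sum2=182
  after byte 2 (0x06): sum1=63, sum2=245
  after byte 3 (0x50): sum1=143, sum2=133
  after byte 4 (0x3D): sum1=204, sum2=82
  after byte 5 (0xAA): sum1=119, sum2=201
Checksum = sum2·256 + sum1 = 201·256 + 119 = 51575 = 0xC977.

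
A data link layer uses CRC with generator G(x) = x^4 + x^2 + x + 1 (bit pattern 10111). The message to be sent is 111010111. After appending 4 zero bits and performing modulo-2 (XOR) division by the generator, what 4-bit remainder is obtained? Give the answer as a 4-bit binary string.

0001

Append 4 zeros: 1110101110000. Divide by 10111 (XOR where the leading bit is 1):
  pos 0: 11101 XOR 10111 = 01010
  pos 1: 10100 XOR 10111 = 00011
  pos 4: 11111 XOR 10111 = 01000
  pos 5: 10000 XOR 10111 = 00111
  pos 7: 11100 XOR 10111 = 01011
  pos 8: 10110 XOR 10111 = 00001
Remainder (last 4 bits) = 0001. This is the CRC / FCS.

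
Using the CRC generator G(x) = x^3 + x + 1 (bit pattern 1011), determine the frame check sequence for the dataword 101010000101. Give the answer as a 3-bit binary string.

001

Append 3 zeros: 101010000101000. Divide by 1011 (XOR where the leading bit is 1):
  pos 0: 1010 XOR 1011 = 0001
  pos 3: 1100 XOR 1011 = 0111
  pos 4: 1110 XOR 1011 = 0101
  pos 5: 1010 XOR 1011 = 0001
  pos 8: 1101 XOR 1011 = 0110
  pos 9: 1100 XOR 1011 = 0111
  pos 10: 1110 XOR 1011 = 0101
  pos 11: 1010 XOR 1011 = 0001
Remainder (last 3 bits) = 001. This is the CRC / FCS.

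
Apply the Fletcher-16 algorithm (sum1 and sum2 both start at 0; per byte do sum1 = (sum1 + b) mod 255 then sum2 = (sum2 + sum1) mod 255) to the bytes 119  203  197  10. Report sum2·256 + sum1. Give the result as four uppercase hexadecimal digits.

D613

Running sums (mod 255):
  after byte 0 (119): sum1=119, sum2=119
  after byte 1 (203): sum1=67, sum2=186
  after byte 2 (197): sum1=9, sum2=195
  after byte 3 (10): sum1=19, sum2=214
Checksum = sum2·256 + sum1 = 214·256 + 19 = 54803 = 0xD613.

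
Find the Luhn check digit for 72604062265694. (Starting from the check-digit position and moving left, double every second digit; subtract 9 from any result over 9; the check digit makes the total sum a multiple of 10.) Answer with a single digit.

Partial digits right→left: 4 9 6 5 6 2 2 6 0 4 0 6 2 7
Double every second digit counting from the check-digit position (so the 1st, 3rd, 5th, ... of the partial from the right).
  doubled (with −9 where >9): 8 3 3 4 0 0 4 → sum 22
  kept as-is: 9 5 2 6 4 6 7 → sum 39
Total = 22 + 39 = 61.
Check digit = (10 − (61 mod 10)) mod 10 = 9.

9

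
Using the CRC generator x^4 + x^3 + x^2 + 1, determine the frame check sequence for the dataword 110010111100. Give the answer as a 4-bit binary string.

Append 4 zeros: 1100101111000000. Divide by 11101 (XOR where the leading bit is 1):
  pos 0: 11001 XOR 11101 = 00100
  pos 2: 10001 XOR 11101 = 01100
  pos 3: 11001 XOR 11101 = 00100
  pos 5: 10011 XOR 11101 = 01110
  pos 6: 11100 XOR 11101 = 00001
  pos 10: 10000 XOR 11101 = 01101
  pos 11: 11010 XOR 11101 = 00111
Remainder (last 4 bits) = 0111. This is the CRC / FCS.

0111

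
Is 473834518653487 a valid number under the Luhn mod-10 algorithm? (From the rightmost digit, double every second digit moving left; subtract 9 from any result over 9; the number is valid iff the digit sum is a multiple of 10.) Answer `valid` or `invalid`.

invalid

From the right, keep odd positions and double even positions (subtract 9 from any doubled value over 9):
  doubled (positions 2,4,...): 7 6 3 2 8 7 5 → sum 38
  kept (positions 1,3,...): 7 4 5 8 5 3 3 4 → sum 39
Total = 77.
77 mod 10 = 7, so the number is invalid.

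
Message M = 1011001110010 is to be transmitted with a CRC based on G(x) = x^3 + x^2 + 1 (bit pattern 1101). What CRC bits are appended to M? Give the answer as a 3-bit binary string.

Append 3 zeros: 1011001110010000. Divide by 1101 (XOR where the leading bit is 1):
  pos 0: 1011 XOR 1101 = 0110
  pos 1: 1100 XOR 1101 = 0001
  pos 4: 1011 XOR 1101 = 0110
  pos 5: 1101 XOR 1101 = 0000
  pos 11: 1000 XOR 1101 = 0101
  pos 12: 1010 XOR 1101 = 0111
Remainder (last 3 bits) = 111. This is the CRC / FCS.

111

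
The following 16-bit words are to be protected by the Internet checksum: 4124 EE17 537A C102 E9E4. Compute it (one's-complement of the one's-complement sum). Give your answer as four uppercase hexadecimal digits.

D261

One's-complement addition (fold any carry out of bit 15 back into bit 0):
  0x4124 + 0xEE17 = 0x12F3B → wrap carry → 0x2F3C
  0x2F3C + 0x537A = 0x082B6
  0x82B6 + 0xC102 = 0x143B8 → wrap carry → 0x43B9
  0x43B9 + 0xE9E4 = 0x12D9D → wrap carry → 0x2D9E
One's-complement sum = 0x2D9E.
Checksum = ~0x2D9E & 0xFFFF = 0xD261.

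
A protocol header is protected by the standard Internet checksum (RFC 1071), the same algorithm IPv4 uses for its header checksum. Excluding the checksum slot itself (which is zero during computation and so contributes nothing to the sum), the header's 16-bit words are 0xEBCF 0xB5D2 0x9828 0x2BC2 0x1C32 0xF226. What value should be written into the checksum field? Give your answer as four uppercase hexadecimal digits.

8C19

One's-complement addition (fold any carry out of bit 15 back into bit 0):
  0xEBCF + 0xB5D2 = 0x1A1A1 → wrap carry → 0xA1A2
  0xA1A2 + 0x9828 = 0x139CA → wrap carry → 0x39CB
  0x39CB + 0x2BC2 = 0x0658D
  0x658D + 0x1C32 = 0x081BF
  0x81BF + 0xF226 = 0x173E5 → wrap carry → 0x73E6
One's-complement sum = 0x73E6.
Checksum = ~0x73E6 & 0xFFFF = 0x8C19.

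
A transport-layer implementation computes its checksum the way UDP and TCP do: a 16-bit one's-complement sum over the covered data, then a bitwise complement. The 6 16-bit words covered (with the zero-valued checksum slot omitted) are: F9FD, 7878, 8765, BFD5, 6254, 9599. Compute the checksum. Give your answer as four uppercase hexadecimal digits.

One's-complement addition (fold any carry out of bit 15 back into bit 0):
  0xF9FD + 0x7878 = 0x17275 → wrap carry → 0x7276
  0x7276 + 0x8765 = 0x0F9DB
  0xF9DB + 0xBFD5 = 0x1B9B0 → wrap carry → 0xB9B1
  0xB9B1 + 0x6254 = 0x11C05 → wrap carry → 0x1C06
  0x1C06 + 0x9599 = 0x0B19F
One's-complement sum = 0xB19F.
Checksum = ~0xB19F & 0xFFFF = 0x4E60.

4E60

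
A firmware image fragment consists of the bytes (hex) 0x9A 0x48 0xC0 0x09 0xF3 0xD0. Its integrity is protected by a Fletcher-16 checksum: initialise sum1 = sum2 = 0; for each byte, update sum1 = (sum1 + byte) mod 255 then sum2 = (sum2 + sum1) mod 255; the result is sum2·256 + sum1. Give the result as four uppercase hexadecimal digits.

Running sums (mod 255):
  after byte 0 (0x9A): sum1=154, sum2=154
  after byte 1 (0x48): sum1=226, sum2=125
  after byte 2 (0xC0): sum1=163, sum2=33
  after byte 3 (0x09): sum1=172, sum2=205
  after byte 4 (0xF3): sum1=160, sum2=110
  after byte 5 (0xD0): sum1=113, sum2=223
Checksum = sum2·256 + sum1 = 223·256 + 113 = 57201 = 0xDF71.

DF71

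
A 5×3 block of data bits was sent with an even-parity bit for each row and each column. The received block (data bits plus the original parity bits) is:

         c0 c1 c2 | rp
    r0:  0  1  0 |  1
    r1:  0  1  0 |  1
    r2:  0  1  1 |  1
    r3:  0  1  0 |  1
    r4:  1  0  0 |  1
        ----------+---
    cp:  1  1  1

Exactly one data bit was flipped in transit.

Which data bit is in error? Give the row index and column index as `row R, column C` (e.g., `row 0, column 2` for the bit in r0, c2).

row 2, column 1

Recompute each row's even parity and compare to rp:
  r0: data parity 1, sent rp 1 → ok
  r1: data parity 1, sent rp 1 → ok
  r2: data parity 0, sent rp 1 → mismatch
  r3: data parity 1, sent rp 1 → ok
  r4: data parity 1, sent rp 1 → ok
Recompute each column's even parity and compare to cp:
  c0: data parity 1, sent cp 1 → ok
  c1: data parity 0, sent cp 1 → mismatch
  c2: data parity 1, sent cp 1 → ok
Exactly one row (r2) and one column (c1) fail → the flipped bit is at their intersection.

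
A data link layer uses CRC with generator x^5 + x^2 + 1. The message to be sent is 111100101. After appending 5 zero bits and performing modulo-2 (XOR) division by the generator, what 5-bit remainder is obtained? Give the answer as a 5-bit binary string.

10101

Append 5 zeros: 11110010100000. Divide by 100101 (XOR where the leading bit is 1):
  pos 0: 111100 XOR 100101 = 011001
  pos 1: 110011 XOR 100101 = 010110
  pos 2: 101100 XOR 100101 = 001001
  pos 4: 100110 XOR 100101 = 000011
  pos 8: 110000 XOR 100101 = 010101
Remainder (last 5 bits) = 10101. This is the CRC / FCS.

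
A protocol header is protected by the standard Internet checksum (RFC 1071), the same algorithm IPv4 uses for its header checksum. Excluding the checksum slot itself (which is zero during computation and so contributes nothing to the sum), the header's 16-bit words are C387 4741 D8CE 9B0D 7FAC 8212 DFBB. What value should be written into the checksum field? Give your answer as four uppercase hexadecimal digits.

One's-complement addition (fold any carry out of bit 15 back into bit 0):
  0xC387 + 0x4741 = 0x10AC8 → wrap carry → 0x0AC9
  0x0AC9 + 0xD8CE = 0x0E397
  0xE397 + 0x9B0D = 0x17EA4 → wrap carry → 0x7EA5
  0x7EA5 + 0x7FAC = 0x0FE51
  0xFE51 + 0x8212 = 0x18063 → wrap carry → 0x8064
  0x8064 + 0xDFBB = 0x1601F → wrap carry → 0x6020
One's-complement sum = 0x6020.
Checksum = ~0x6020 & 0xFFFF = 0x9FDF.

9FDF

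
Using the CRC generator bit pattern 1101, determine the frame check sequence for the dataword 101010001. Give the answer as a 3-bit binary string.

Append 3 zeros: 101010001000. Divide by 1101 (XOR where the leading bit is 1):
  pos 0: 1010 XOR 1101 = 0111
  pos 1: 1111 XOR 1101 = 0010
  pos 3: 1000 XOR 1101 = 0101
  pos 4: 1010 XOR 1101 = 0111
  pos 5: 1111 XOR 1101 = 0010
  pos 7: 1000 XOR 1101 = 0101
  pos 8: 1010 XOR 1101 = 0111
Remainder (last 3 bits) = 111. This is the CRC / FCS.

111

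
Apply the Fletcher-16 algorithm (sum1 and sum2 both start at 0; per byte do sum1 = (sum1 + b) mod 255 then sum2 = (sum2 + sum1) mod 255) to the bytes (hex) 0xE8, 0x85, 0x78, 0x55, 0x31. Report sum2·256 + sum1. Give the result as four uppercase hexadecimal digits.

E76D

Running sums (mod 255):
  after byte 0 (0xE8): sum1=232, sum2=232
  after byte 1 (0x85): sum1=110, sum2=87
  after byte 2 (0x78): sum1=230, sum2=62
  after byte 3 (0x55): sum1=60, sum2=122
  after byte 4 (0x31): sum1=109, sum2=231
Checksum = sum2·256 + sum1 = 231·256 + 109 = 59245 = 0xE76D.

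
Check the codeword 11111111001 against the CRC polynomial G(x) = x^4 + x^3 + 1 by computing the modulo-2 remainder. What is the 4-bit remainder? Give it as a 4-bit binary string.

Modulo-2 division of 11111111001 by 11001:
  pos 0: 11111 XOR 11001 = 00110
  pos 2: 11011 XOR 11001 = 00010
  pos 5: 10100 XOR 11001 = 01101
  pos 6: 11011 XOR 11001 = 00010
Remainder = 0010 (nonzero — an error is detected).

0010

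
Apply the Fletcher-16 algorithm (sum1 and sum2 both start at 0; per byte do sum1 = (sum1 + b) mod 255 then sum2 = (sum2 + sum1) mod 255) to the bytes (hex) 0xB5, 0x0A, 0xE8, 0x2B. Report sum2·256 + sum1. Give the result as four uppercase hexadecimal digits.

F1D3

Running sums (mod 255):
  after byte 0 (0xB5): sum1=181, sum2=181
  after byte 1 (0x0A): sum1=191, sum2=117
  after byte 2 (0xE8): sum1=168, sum2=30
  after byte 3 (0x2B): sum1=211, sum2=241
Checksum = sum2·256 + sum1 = 241·256 + 211 = 61907 = 0xF1D3.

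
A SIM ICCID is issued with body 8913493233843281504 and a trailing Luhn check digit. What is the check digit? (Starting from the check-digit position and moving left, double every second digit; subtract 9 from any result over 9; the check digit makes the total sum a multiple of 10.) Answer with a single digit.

9

Partial digits right→left: 4 0 5 1 8 2 3 4 8 3 3 2 3 9 4 3 1 9 8
Double every second digit counting from the check-digit position (so the 1st, 3rd, 5th, ... of the partial from the right).
  doubled (with −9 where >9): 8 1 7 6 7 6 6 8 2 7 → sum 58
  kept as-is: 0 1 2 4 3 2 9 3 9 → sum 33
Total = 58 + 33 = 91.
Check digit = (10 − (91 mod 10)) mod 10 = 9.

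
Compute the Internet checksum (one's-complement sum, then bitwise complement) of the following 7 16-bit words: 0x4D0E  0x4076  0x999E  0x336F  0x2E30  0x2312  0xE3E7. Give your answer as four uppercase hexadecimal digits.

7043

One's-complement addition (fold any carry out of bit 15 back into bit 0):
  0x4D0E + 0x4076 = 0x08D84
  0x8D84 + 0x999E = 0x12722 → wrap carry → 0x2723
  0x2723 + 0x336F = 0x05A92
  0x5A92 + 0x2E30 = 0x088C2
  0x88C2 + 0x2312 = 0x0ABD4
  0xABD4 + 0xE3E7 = 0x18FBB → wrap carry → 0x8FBC
One's-complement sum = 0x8FBC.
Checksum = ~0x8FBC & 0xFFFF = 0x7043.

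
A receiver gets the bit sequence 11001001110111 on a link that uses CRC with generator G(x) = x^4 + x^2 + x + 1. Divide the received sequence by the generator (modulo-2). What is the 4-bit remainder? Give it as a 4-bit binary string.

Modulo-2 division of 11001001110111 by 10111:
  pos 0: 11001 XOR 10111 = 01110
  pos 1: 11100 XOR 10111 = 01011
  pos 2: 10110 XOR 10111 = 00001
  pos 6: 11110 XOR 10111 = 01001
  pos 7: 10011 XOR 10111 = 00100
  pos 9: 10011 XOR 10111 = 00100
Remainder = 0100 (nonzero — an error is detected).

0100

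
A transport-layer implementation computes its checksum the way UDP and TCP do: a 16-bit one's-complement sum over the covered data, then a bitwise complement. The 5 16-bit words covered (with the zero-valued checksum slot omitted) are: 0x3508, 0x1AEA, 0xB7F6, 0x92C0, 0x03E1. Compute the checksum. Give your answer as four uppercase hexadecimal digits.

One's-complement addition (fold any carry out of bit 15 back into bit 0):
  0x3508 + 0x1AEA = 0x04FF2
  0x4FF2 + 0xB7F6 = 0x107E8 → wrap carry → 0x07E9
  0x07E9 + 0x92C0 = 0x09AA9
  0x9AA9 + 0x03E1 = 0x09E8A
One's-complement sum = 0x9E8A.
Checksum = ~0x9E8A & 0xFFFF = 0x6175.

6175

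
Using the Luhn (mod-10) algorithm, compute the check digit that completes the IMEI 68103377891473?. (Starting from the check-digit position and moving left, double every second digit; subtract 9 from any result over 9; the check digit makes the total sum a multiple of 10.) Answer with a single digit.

Partial digits right→left: 3 7 4 1 9 8 7 7 3 3 0 1 8 6
Double every second digit counting from the check-digit position (so the 1st, 3rd, 5th, ... of the partial from the right).
  doubled (with −9 where >9): 6 8 9 5 6 0 7 → sum 41
  kept as-is: 7 1 8 7 3 1 6 → sum 33
Total = 41 + 33 = 74.
Check digit = (10 − (74 mod 10)) mod 10 = 6.

6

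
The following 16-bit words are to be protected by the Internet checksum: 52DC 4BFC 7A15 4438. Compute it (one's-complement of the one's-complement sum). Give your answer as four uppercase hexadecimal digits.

One's-complement addition (fold any carry out of bit 15 back into bit 0):
  0x52DC + 0x4BFC = 0x09ED8
  0x9ED8 + 0x7A15 = 0x118ED → wrap carry → 0x18EE
  0x18EE + 0x4438 = 0x05D26
One's-complement sum = 0x5D26.
Checksum = ~0x5D26 & 0xFFFF = 0xA2D9.

A2D9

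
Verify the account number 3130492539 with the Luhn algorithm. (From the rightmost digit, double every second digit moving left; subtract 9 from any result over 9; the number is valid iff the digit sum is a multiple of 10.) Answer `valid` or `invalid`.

invalid

From the right, keep odd positions and double even positions (subtract 9 from any doubled value over 9):
  doubled (positions 2,4,...): 6 4 8 6 6 → sum 30
  kept (positions 1,3,...): 9 5 9 0 1 → sum 24
Total = 54.
54 mod 10 = 4, so the number is invalid.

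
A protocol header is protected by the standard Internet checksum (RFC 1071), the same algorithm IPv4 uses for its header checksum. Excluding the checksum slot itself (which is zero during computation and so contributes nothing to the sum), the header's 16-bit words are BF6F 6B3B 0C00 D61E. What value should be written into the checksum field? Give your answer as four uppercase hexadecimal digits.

One's-complement addition (fold any carry out of bit 15 back into bit 0):
  0xBF6F + 0x6B3B = 0x12AAA → wrap carry → 0x2AAB
  0x2AAB + 0x0C00 = 0x036AB
  0x36AB + 0xD61E = 0x10CC9 → wrap carry → 0x0CCA
One's-complement sum = 0x0CCA.
Checksum = ~0x0CCA & 0xFFFF = 0xF335.

F335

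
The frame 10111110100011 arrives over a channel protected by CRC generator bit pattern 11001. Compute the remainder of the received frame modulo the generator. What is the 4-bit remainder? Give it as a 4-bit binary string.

0101

Modulo-2 division of 10111110100011 by 11001:
  pos 0: 10111 XOR 11001 = 01110
  pos 1: 11101 XOR 11001 = 00100
  pos 3: 10010 XOR 11001 = 01011
  pos 4: 10111 XOR 11001 = 01110
  pos 5: 11100 XOR 11001 = 00101
  pos 7: 10100 XOR 11001 = 01101
  pos 8: 11011 XOR 11001 = 00010
Remainder = 0101 (nonzero — an error is detected).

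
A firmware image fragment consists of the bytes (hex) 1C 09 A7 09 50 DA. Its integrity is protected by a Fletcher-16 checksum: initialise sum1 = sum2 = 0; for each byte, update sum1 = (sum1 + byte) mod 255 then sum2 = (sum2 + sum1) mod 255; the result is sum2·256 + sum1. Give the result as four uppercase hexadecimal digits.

Running sums (mod 255):
  after byte 0 (1C): sum1=28, sum2=28
  after byte 1 (09): sum1=37, sum2=65
  after byte 2 (A7): sum1=204, sum2=14
  after byte 3 (09): sum1=213, sum2=227
  after byte 4 (50): sum1=38, sum2=10
  after byte 5 (DA): sum1=1, sum2=11
Checksum = sum2·256 + sum1 = 11·256 + 1 = 2817 = 0x0B01.

0B01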